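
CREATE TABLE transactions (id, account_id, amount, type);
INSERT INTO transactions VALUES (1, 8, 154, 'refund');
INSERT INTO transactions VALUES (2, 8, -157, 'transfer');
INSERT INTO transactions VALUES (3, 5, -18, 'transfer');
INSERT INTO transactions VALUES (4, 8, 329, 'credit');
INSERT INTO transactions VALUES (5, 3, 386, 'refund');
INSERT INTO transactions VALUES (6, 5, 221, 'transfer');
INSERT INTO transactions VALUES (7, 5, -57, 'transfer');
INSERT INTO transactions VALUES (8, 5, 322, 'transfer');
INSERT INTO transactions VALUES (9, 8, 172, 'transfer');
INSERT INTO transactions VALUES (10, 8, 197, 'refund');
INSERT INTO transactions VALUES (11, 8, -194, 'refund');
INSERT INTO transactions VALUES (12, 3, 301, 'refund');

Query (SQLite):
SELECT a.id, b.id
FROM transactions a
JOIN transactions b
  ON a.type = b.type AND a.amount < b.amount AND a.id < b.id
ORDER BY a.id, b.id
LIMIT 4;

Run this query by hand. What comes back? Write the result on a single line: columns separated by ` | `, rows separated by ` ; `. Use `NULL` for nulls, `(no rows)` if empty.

1 | 5 ; 1 | 10 ; 1 | 12 ; 2 | 3

Pairs (a,b) with same type, a.amount < b.amount, a.id < b.id.
type groups: credit:{4} refund:{1,5,10,11,12} transfer:{2,3,6,7,8,9}
Ordered by (a.id, b.id); first 4.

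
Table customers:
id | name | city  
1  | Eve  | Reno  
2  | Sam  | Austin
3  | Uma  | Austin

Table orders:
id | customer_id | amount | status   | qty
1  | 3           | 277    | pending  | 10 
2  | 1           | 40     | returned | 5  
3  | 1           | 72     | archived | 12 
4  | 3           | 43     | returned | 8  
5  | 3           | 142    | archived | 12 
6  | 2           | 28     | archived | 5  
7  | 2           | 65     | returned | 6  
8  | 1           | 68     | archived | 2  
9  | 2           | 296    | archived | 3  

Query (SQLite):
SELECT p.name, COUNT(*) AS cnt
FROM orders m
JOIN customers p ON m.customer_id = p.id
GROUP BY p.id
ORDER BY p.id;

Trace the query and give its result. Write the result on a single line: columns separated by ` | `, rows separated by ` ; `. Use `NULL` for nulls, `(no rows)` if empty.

Join each orders row to its customers via customer_id.
Group joined rows by customers.id; compute COUNT(*) per group.
  1: ids {2, 3, 8} → COUNT(*)=3
  2: ids {6, 7, 9} → COUNT(*)=3
  3: ids {1, 4, 5} → COUNT(*)=3

Eve | 3 ; Sam | 3 ; Uma | 3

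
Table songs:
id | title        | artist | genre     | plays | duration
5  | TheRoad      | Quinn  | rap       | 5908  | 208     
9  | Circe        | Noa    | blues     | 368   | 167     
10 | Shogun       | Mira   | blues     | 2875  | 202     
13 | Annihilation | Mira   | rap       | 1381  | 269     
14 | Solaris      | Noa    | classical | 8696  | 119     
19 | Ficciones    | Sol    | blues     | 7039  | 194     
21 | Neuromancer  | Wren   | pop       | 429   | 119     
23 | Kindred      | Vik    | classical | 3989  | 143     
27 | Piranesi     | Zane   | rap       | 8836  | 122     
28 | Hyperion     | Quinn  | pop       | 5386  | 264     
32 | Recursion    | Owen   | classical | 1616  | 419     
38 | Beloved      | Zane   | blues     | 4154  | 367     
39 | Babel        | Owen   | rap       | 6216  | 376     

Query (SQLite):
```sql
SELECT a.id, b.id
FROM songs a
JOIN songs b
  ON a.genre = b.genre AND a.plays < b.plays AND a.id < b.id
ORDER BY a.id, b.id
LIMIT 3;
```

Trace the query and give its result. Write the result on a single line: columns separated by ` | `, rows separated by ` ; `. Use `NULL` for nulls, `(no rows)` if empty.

5 | 27 ; 5 | 39 ; 9 | 10

Pairs (a,b) with same genre, a.plays < b.plays, a.id < b.id.
genre groups: blues:{9,10,19,38} classical:{14,23,32} pop:{21,28} rap:{5,13,27,39}
Ordered by (a.id, b.id); first 3.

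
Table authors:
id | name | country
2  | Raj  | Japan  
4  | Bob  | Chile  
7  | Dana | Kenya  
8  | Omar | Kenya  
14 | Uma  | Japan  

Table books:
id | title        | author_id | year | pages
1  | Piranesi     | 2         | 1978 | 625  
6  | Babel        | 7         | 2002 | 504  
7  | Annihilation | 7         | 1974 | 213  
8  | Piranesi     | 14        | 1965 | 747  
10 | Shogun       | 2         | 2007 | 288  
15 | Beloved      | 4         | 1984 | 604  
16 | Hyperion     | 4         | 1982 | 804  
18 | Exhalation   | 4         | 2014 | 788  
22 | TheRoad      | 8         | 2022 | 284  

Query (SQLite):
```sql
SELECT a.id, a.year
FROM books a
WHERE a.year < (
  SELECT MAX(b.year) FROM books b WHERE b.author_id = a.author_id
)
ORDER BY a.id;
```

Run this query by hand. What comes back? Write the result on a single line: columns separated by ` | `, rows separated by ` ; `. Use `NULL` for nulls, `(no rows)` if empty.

1 | 1978 ; 7 | 1974 ; 15 | 1984 ; 16 | 1982

For each books row a, compute MAX(year) over rows sharing a.author_id.
Keep row a if a.year < that per-group MAX.
  author_id=2: MAX(year) = 2007
  author_id=4: MAX(year) = 2014
  author_id=7: MAX(year) = 2002
  author_id=8: MAX(year) = 2022
  author_id=14: MAX(year) = 1965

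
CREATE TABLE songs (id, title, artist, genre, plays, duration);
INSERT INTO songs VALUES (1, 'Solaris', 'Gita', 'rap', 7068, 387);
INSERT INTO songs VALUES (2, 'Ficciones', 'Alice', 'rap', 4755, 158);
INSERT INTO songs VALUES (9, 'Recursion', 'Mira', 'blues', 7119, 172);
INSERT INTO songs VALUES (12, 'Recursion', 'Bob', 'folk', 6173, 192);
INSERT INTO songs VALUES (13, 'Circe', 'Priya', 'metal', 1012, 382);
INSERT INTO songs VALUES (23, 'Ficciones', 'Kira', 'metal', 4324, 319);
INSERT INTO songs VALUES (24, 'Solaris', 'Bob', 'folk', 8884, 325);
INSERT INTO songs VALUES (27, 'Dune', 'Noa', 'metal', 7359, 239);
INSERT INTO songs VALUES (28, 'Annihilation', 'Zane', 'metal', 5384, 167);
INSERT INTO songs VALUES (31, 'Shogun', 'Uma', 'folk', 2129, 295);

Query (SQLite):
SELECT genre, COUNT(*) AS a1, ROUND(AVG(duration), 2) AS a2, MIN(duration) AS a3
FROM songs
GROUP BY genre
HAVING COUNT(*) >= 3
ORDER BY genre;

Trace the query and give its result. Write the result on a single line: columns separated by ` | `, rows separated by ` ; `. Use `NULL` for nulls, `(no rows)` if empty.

folk | 3 | 270.67 | 192 ; metal | 4 | 276.75 | 167

Group songs by genre.
Per group compute: COUNT(*), ROUND(AVG(duration), 2), MIN(duration).
HAVING: drop groups with fewer than 3 rows.
  blues: ids {9} → COUNT(*)=1, ROUND(AVG(duration), 2)=172, MIN(duration)=172
  folk: ids {12, 24, 31} → COUNT(*)=3, ROUND(AVG(duration), 2)=270.67, MIN(duration)=192
  metal: ids {13, 23, 27, 28} → COUNT(*)=4, ROUND(AVG(duration), 2)=276.75, MIN(duration)=167
  rap: ids {1, 2} → COUNT(*)=2, ROUND(AVG(duration), 2)=272.5, MIN(duration)=158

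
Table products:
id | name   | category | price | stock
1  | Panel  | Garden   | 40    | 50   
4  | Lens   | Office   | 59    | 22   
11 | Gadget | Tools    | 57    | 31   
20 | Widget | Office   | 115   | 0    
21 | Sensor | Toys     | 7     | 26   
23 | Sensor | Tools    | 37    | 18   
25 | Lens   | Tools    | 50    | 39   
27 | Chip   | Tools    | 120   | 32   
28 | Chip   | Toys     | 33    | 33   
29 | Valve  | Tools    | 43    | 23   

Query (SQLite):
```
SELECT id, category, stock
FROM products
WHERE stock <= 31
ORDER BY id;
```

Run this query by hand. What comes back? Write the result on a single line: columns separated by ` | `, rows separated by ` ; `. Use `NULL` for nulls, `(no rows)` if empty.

4 | Office | 22 ; 11 | Tools | 31 ; 20 | Office | 0 ; 21 | Toys | 26 ; 23 | Tools | 18 ; 29 | Tools | 23

stock <= 31: ids {4, 11, 20, 21, 23, 29}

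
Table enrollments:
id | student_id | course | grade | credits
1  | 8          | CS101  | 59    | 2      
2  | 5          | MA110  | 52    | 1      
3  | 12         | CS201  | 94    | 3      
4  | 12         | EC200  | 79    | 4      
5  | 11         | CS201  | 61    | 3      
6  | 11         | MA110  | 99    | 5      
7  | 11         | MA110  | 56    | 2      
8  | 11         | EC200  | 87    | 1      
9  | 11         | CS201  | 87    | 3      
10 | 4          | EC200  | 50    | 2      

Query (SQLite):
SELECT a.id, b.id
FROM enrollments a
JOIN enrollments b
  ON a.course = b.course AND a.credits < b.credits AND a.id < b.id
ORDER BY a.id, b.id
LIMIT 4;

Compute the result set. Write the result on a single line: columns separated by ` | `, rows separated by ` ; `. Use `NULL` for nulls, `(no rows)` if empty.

Pairs (a,b) with same course, a.credits < b.credits, a.id < b.id.
course groups: CS101:{1} CS201:{3,5,9} EC200:{4,8,10} MA110:{2,6,7}
Ordered by (a.id, b.id); first 4.

2 | 6 ; 2 | 7 ; 8 | 10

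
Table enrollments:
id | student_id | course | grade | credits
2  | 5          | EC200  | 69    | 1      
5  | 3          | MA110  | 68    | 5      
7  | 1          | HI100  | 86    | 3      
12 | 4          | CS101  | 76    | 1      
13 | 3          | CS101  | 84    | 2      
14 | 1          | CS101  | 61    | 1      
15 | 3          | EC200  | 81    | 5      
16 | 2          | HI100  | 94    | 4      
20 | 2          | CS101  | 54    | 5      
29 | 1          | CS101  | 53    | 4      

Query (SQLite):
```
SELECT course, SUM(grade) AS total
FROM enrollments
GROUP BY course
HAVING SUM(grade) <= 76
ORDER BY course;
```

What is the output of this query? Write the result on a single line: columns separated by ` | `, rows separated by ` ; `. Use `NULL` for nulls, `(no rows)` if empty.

MA110 | 68

Partition enrollments by course; compute SUM(grade) within each group.
HAVING: keep groups where SUM(grade) <= 76.
  CS101: ids {12, 13, 14, 20, 29} → SUM(grade)=328
  EC200: ids {2, 15} → SUM(grade)=150
  HI100: ids {7, 16} → SUM(grade)=180
  MA110: ids {5} → SUM(grade)=68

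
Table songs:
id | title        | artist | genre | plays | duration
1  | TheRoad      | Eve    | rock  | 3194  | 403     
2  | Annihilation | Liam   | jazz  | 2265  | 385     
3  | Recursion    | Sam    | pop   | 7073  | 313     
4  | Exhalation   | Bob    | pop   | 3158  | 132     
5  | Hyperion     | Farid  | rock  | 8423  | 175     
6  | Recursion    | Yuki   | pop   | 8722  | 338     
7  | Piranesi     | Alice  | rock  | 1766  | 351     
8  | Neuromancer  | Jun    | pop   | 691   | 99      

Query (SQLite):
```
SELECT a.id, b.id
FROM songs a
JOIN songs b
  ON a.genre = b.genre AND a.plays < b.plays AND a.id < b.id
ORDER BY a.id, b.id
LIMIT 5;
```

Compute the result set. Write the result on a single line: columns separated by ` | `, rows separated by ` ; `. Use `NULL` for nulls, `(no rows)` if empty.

Pairs (a,b) with same genre, a.plays < b.plays, a.id < b.id.
genre groups: jazz:{2} pop:{3,4,6,8} rock:{1,5,7}
Ordered by (a.id, b.id); first 5.

1 | 5 ; 3 | 6 ; 4 | 6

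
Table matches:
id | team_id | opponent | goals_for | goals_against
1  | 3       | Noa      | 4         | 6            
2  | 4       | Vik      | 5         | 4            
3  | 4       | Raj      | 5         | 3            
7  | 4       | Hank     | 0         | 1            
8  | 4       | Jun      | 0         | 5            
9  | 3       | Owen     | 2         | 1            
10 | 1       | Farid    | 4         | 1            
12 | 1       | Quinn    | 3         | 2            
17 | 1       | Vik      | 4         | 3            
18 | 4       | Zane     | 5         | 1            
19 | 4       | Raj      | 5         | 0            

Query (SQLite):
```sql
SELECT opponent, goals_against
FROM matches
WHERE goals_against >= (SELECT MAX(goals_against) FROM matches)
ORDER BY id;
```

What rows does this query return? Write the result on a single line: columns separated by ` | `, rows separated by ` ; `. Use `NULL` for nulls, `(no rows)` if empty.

Scalar subquery: MAX(goals_against) over all matches rows = 6.
Keep rows where goals_against >= that value.

Noa | 6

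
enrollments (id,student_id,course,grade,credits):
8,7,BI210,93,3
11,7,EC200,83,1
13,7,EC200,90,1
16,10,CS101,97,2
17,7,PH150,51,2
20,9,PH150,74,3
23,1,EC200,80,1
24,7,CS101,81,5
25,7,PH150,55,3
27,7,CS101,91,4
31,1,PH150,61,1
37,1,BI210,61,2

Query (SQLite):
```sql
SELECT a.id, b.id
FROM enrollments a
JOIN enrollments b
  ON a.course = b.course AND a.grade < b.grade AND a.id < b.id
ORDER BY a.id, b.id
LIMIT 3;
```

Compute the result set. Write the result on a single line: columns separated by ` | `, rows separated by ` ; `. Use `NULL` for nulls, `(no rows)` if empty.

11 | 13 ; 17 | 20 ; 17 | 25

Pairs (a,b) with same course, a.grade < b.grade, a.id < b.id.
course groups: BI210:{8,37} CS101:{16,24,27} EC200:{11,13,23} PH150:{17,20,25,31}
Ordered by (a.id, b.id); first 3.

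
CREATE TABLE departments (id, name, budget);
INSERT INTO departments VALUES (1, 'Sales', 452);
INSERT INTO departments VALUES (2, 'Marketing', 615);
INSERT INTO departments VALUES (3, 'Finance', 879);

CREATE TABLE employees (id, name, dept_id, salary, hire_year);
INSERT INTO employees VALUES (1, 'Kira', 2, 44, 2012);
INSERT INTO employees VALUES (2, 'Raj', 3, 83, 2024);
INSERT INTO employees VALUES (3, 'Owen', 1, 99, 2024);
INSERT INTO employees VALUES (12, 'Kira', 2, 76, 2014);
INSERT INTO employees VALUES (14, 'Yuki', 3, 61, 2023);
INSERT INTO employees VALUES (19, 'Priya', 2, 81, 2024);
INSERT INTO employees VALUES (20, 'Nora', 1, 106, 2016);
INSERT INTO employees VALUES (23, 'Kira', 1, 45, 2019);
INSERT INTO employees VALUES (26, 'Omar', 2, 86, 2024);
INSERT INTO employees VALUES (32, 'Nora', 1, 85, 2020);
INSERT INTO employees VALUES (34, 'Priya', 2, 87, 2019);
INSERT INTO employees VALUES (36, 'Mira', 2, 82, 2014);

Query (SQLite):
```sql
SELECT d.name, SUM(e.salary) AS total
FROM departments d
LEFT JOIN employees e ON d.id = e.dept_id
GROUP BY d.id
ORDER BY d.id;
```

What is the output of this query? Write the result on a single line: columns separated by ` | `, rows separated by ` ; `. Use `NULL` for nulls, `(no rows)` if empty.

Sales | 335 ; Marketing | 456 ; Finance | 144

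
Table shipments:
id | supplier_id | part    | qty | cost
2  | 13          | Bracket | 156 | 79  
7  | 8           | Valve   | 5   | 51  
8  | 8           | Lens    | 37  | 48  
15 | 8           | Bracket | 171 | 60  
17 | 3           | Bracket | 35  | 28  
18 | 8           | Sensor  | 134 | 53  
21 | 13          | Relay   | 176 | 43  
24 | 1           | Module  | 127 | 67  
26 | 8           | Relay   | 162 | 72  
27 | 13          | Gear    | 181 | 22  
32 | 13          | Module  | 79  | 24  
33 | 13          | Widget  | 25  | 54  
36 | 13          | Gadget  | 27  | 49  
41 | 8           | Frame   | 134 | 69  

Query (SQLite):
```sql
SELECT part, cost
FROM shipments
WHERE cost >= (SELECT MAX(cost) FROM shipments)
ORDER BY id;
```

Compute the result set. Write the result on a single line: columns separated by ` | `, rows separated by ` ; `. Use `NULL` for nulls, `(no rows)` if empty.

Bracket | 79

Scalar subquery: MAX(cost) over all shipments rows = 79.
Keep rows where cost >= that value.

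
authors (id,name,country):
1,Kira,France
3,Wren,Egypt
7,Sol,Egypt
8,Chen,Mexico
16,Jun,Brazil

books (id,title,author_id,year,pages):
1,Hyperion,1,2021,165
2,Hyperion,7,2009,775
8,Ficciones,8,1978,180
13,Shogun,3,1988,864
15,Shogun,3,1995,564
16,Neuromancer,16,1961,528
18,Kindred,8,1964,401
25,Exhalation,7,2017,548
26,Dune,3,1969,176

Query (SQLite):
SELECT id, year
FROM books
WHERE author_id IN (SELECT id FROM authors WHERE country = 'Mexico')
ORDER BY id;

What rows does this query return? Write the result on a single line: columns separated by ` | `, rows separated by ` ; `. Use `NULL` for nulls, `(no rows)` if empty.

8 | 1978 ; 18 | 1964

Inner query: authors.id where country = 'Mexico'.
Outer: keep books rows whose author_id is in that set.
Inner query → {8}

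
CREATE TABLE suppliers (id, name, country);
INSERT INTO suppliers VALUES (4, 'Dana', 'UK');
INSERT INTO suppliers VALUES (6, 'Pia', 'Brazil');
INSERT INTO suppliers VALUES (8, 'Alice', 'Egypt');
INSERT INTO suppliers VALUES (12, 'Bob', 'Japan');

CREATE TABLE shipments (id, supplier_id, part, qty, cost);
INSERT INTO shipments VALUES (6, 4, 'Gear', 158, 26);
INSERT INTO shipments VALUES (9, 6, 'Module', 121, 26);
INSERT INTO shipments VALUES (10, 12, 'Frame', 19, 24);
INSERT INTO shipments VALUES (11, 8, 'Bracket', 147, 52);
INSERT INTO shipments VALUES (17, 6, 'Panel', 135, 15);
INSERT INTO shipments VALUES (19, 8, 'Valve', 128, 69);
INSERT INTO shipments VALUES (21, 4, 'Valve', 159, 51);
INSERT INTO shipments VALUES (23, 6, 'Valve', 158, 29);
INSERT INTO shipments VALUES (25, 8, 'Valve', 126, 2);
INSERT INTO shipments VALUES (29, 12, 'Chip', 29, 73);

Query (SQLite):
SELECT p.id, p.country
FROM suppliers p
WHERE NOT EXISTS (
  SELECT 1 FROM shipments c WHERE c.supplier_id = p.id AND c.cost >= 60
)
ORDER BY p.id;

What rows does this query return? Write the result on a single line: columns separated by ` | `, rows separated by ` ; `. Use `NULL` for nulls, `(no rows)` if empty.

4 | UK ; 6 | Brazil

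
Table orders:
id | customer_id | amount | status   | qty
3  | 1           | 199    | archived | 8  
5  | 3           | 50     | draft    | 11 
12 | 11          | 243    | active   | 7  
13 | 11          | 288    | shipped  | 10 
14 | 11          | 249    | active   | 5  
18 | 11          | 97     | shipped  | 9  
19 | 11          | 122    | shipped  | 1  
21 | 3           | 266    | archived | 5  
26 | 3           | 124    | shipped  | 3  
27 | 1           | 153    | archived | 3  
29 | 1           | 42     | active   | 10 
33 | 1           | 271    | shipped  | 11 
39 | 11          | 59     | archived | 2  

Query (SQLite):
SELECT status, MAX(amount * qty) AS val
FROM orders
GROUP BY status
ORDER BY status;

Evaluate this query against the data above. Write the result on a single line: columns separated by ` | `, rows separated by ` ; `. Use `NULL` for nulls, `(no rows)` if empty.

For each row compute amount * qty.
Group by status; take MAX of the expression per group.
  active: ids {12, 14, 29} → MAX(amount * qty)=1701
  archived: ids {3, 21, 27, 39} → MAX(amount * qty)=1592
  draft: ids {5} → MAX(amount * qty)=550
  shipped: ids {13, 18, 19, 26, 33} → MAX(amount * qty)=2981

active | 1701 ; archived | 1592 ; draft | 550 ; shipped | 2981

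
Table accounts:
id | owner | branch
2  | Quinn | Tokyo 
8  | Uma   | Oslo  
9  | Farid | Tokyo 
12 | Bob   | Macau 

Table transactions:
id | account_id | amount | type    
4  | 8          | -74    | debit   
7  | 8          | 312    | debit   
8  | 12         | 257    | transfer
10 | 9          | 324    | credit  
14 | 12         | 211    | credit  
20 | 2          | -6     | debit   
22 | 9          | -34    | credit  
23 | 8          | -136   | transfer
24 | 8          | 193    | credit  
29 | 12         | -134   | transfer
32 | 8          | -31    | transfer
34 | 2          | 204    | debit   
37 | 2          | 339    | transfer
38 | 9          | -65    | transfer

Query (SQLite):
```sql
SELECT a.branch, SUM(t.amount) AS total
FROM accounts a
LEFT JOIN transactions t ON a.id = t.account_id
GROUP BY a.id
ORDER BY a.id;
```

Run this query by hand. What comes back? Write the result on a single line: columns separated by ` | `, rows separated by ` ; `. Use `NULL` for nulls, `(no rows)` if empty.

LEFT JOIN keeps every accounts row; unmatched ones get NULL for transactions columns.
Group by accounts.id and compute SUM(t.amount). SUM over an all-NULL group is NULL.
  2: ids {20, 34, 37} → SUM(t.amount)=537
  8: ids {4, 7, 23, 24, 32} → SUM(t.amount)=264
  9: ids {10, 22, 38} → SUM(t.amount)=225
  12: ids {8, 14, 29} → SUM(t.amount)=334

Tokyo | 537 ; Oslo | 264 ; Tokyo | 225 ; Macau | 334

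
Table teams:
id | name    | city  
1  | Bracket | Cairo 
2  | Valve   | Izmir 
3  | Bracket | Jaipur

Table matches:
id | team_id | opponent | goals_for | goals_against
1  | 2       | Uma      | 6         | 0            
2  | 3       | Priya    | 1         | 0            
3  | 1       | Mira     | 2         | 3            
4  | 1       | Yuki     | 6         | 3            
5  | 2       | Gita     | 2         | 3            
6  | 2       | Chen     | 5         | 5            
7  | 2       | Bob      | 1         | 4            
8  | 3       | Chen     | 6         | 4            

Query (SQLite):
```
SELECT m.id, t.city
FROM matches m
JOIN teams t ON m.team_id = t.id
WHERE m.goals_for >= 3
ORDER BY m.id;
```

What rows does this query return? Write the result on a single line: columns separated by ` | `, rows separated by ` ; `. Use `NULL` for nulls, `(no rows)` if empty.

Each matches row matches the teams row where team_id = teams.id.
Then keep rows with m.goals_for >= 3.

1 | Izmir ; 4 | Cairo ; 6 | Izmir ; 8 | Jaipur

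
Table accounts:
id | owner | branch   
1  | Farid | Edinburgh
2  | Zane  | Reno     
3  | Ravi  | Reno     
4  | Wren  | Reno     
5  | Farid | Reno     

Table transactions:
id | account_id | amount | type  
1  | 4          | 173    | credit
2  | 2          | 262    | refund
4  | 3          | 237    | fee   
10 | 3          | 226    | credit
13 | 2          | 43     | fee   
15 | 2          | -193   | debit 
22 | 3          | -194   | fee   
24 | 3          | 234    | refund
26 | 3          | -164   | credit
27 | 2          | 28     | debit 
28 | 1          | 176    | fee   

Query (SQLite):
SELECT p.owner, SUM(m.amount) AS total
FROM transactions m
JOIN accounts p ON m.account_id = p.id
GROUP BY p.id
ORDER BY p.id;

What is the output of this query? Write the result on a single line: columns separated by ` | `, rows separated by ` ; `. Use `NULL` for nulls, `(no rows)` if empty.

Farid | 176 ; Zane | 140 ; Ravi | 339 ; Wren | 173

Join each transactions row to its accounts via account_id.
Group joined rows by accounts.id; compute SUM(m.amount) per group.
  1: ids {28} → SUM(m.amount)=176
  2: ids {2, 13, 15, 27} → SUM(m.amount)=140
  3: ids {4, 10, 22, 24, 26} → SUM(m.amount)=339
  4: ids {1} → SUM(m.amount)=173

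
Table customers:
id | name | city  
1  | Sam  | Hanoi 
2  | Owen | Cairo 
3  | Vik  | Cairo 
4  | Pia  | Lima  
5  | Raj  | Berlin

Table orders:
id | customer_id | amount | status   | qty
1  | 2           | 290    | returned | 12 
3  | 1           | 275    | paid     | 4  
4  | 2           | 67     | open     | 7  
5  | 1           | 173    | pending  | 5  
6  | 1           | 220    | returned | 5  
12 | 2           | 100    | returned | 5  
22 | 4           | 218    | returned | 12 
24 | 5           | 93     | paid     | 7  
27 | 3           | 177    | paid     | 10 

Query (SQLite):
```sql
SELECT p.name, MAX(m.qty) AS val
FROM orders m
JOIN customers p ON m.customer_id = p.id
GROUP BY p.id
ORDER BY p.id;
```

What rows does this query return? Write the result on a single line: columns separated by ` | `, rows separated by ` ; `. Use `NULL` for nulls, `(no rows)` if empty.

Join each orders row to its customers via customer_id.
Group joined rows by customers.id; compute MAX(m.qty) per group.
  1: ids {3, 5, 6} → MAX(m.qty)=5
  2: ids {1, 4, 12} → MAX(m.qty)=12
  3: ids {27} → MAX(m.qty)=10
  4: ids {22} → MAX(m.qty)=12
  5: ids {24} → MAX(m.qty)=7

Sam | 5 ; Owen | 12 ; Vik | 10 ; Pia | 12 ; Raj | 7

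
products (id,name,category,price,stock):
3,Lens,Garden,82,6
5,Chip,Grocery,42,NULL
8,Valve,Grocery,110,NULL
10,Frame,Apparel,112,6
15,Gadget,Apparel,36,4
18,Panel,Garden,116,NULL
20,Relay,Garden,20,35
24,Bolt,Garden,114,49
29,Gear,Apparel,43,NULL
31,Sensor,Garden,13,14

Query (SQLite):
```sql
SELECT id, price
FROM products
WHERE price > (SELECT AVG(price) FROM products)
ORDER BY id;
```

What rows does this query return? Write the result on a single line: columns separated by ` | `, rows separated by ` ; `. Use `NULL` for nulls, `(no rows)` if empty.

3 | 82 ; 8 | 110 ; 10 | 112 ; 18 | 116 ; 24 | 114

Scalar subquery: AVG(price) over all products rows = 68.8.
Keep rows where price > that value.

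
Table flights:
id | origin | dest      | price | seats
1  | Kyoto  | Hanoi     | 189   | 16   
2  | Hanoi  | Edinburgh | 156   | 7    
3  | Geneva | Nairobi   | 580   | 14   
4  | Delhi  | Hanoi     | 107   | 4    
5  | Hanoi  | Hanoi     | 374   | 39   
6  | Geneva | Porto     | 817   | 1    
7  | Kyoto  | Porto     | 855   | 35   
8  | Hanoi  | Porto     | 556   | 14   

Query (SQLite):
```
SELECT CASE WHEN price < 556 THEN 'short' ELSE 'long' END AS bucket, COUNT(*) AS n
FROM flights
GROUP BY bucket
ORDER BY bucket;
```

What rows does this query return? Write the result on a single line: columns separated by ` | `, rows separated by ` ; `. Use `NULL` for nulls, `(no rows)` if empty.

long | 4 ; short | 4

Bucket rows by price < 556 → 'short' else 'long'; count each bucket.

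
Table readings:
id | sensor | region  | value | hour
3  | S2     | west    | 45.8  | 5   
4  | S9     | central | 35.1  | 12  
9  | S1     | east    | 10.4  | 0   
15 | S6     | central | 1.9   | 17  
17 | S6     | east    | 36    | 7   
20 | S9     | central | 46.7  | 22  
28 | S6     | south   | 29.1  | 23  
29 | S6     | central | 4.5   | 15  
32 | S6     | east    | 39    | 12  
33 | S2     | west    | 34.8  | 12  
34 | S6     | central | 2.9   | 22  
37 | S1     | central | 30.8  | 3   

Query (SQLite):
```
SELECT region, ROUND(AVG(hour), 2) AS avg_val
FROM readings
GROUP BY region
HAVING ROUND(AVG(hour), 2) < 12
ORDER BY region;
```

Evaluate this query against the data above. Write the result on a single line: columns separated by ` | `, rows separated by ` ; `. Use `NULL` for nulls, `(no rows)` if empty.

east | 6.33 ; west | 8.5

Partition readings by region; compute ROUND(AVG(hour), 2) within each group.
HAVING: keep groups where ROUND(AVG(hour), 2) < 12.
  central: ids {4, 15, 20, 29, 34, 37} → ROUND(AVG(hour), 2)=15.17
  east: ids {9, 17, 32} → ROUND(AVG(hour), 2)=6.33
  south: ids {28} → ROUND(AVG(hour), 2)=23
  west: ids {3, 33} → ROUND(AVG(hour), 2)=8.5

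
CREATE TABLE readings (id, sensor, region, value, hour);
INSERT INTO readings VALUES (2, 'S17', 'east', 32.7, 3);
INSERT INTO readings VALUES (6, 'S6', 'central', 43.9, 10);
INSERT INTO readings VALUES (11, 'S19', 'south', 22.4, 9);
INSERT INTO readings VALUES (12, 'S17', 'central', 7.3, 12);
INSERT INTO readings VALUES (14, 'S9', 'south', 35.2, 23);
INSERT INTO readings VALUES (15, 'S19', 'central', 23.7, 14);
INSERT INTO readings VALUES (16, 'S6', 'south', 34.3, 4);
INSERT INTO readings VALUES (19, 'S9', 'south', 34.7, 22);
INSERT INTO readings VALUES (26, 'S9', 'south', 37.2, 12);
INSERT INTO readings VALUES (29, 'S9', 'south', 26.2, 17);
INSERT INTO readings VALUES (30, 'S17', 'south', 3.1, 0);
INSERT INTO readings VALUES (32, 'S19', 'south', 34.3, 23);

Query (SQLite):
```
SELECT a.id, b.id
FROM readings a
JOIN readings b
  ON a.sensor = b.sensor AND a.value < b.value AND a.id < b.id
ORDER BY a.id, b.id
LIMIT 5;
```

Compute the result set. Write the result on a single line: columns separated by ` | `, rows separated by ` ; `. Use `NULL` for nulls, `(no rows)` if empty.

11 | 15 ; 11 | 32 ; 14 | 26 ; 15 | 32 ; 19 | 26

Pairs (a,b) with same sensor, a.value < b.value, a.id < b.id.
sensor groups: S17:{2,12,30} S19:{11,15,32} S6:{6,16} S9:{14,19,26,29}
Ordered by (a.id, b.id); first 5.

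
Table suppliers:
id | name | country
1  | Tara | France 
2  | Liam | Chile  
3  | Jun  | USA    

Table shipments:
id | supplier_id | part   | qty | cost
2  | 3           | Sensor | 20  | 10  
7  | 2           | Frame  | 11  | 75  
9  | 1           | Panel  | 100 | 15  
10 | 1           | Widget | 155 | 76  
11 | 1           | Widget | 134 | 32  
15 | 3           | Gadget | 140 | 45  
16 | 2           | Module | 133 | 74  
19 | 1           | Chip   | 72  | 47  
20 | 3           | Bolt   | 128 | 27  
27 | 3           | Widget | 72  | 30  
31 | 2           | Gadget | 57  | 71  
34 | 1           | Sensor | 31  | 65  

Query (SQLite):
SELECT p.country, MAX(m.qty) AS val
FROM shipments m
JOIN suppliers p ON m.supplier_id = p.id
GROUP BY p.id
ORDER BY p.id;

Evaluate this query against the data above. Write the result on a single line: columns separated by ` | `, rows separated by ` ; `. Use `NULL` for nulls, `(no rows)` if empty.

France | 155 ; Chile | 133 ; USA | 140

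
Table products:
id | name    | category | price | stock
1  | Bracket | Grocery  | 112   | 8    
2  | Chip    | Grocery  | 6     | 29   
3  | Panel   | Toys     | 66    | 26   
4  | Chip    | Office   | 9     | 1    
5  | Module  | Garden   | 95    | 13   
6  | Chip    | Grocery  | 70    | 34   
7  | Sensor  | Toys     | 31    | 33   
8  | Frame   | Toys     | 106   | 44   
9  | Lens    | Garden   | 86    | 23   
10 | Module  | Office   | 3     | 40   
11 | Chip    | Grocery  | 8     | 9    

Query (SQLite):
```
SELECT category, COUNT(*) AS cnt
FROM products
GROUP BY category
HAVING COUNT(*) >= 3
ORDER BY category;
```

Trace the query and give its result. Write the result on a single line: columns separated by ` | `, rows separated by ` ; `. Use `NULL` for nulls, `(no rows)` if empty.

Grocery | 4 ; Toys | 3

Partition products by category; compute COUNT(*) within each group.
HAVING: keep groups with count ≥ 3.
  Garden: ids {5, 9} → COUNT(*)=2
  Grocery: ids {1, 2, 6, 11} → COUNT(*)=4
  Office: ids {4, 10} → COUNT(*)=2
  Toys: ids {3, 7, 8} → COUNT(*)=3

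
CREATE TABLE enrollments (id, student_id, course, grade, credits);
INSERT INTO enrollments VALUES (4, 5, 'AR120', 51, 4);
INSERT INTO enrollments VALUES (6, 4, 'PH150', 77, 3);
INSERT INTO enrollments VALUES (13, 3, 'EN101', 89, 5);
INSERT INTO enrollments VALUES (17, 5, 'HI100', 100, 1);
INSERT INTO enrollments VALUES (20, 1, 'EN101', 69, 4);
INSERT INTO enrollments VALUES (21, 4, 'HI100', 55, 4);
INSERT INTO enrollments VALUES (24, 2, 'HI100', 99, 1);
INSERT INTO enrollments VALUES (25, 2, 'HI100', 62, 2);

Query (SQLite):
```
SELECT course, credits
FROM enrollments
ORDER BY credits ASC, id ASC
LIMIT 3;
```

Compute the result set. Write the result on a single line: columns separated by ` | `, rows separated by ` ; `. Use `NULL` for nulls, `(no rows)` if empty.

HI100 | 1 ; HI100 | 1 ; HI100 | 2

Sort by credits asc, tiebreak id asc: (1, id=17), (1, id=24), (2, id=25), (3, id=6), (4, id=4), (4, id=20) …. Take first 3.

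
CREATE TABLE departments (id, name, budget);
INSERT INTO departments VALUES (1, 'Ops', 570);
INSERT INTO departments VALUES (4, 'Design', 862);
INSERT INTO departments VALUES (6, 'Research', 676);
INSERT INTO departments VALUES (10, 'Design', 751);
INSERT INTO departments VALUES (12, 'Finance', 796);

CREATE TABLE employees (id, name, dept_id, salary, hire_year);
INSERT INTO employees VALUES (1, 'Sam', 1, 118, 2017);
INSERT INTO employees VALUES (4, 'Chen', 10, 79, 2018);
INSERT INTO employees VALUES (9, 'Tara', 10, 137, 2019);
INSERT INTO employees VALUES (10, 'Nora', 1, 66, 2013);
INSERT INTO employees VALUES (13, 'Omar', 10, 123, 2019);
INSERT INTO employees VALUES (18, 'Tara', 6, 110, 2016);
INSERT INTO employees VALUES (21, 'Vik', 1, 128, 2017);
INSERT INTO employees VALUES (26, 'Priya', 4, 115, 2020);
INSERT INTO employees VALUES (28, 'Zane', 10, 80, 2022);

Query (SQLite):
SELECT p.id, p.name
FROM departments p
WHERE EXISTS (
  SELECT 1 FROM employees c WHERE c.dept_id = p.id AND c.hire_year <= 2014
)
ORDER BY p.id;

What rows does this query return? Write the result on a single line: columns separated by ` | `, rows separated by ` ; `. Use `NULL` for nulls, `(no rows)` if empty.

For each departments row, check whether any employees with matching dept_id has hire_year <= 2014.
Keep rows where that is true.

1 | Ops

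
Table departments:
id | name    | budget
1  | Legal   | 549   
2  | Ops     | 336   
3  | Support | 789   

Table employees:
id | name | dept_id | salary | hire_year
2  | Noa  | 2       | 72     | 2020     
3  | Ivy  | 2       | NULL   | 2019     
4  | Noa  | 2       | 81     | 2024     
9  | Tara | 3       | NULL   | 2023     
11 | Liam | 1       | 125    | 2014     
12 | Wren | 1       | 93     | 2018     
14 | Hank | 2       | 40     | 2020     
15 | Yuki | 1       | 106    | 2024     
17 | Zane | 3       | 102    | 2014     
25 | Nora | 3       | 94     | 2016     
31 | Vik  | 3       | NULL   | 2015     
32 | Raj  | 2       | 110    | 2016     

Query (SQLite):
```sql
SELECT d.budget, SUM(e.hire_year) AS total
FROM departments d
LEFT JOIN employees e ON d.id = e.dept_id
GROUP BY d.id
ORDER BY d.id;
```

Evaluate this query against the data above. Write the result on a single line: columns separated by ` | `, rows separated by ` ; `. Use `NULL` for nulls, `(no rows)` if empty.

LEFT JOIN keeps every departments row; unmatched ones get NULL for employees columns.
Group by departments.id and compute SUM(e.hire_year). SUM over an all-NULL group is NULL.
  1: ids {11, 12, 15} → SUM(e.hire_year)=6056
  2: ids {2, 3, 4, 14, 32} → SUM(e.hire_year)=10099
  3: ids {9, 17, 25, 31} → SUM(e.hire_year)=8068

549 | 6056 ; 336 | 10099 ; 789 | 8068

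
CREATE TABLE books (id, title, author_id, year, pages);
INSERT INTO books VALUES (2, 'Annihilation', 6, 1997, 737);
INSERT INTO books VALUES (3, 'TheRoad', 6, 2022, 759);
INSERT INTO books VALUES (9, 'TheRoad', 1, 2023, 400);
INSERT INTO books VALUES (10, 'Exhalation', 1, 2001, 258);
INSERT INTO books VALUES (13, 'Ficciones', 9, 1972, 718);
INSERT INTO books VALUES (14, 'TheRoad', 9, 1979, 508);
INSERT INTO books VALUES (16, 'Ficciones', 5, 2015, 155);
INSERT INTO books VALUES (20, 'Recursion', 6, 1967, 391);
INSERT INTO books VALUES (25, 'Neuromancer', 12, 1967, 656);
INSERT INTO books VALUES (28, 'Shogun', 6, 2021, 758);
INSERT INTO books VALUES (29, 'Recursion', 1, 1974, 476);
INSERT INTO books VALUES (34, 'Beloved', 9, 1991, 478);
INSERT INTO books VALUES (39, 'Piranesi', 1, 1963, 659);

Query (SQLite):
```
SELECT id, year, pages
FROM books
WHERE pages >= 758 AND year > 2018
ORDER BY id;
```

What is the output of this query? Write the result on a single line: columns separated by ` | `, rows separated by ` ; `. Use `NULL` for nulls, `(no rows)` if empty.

3 | 2022 | 759 ; 28 | 2021 | 758

pages >= 758: ids {3, 28}
year > 2018: ids {3, 9, 28}
Combine with AND.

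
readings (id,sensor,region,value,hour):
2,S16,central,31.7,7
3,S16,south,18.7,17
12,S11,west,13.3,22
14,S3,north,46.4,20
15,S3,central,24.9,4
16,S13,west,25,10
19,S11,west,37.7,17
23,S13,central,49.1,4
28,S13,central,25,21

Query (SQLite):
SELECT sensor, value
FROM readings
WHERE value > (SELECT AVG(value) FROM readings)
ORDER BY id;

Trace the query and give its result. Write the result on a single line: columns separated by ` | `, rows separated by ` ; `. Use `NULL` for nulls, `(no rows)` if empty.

Scalar subquery: AVG(value) over all readings rows = 30.2 (≈; comparison uses full precision).
Keep rows where value > that value.

S16 | 31.7 ; S3 | 46.4 ; S11 | 37.7 ; S13 | 49.1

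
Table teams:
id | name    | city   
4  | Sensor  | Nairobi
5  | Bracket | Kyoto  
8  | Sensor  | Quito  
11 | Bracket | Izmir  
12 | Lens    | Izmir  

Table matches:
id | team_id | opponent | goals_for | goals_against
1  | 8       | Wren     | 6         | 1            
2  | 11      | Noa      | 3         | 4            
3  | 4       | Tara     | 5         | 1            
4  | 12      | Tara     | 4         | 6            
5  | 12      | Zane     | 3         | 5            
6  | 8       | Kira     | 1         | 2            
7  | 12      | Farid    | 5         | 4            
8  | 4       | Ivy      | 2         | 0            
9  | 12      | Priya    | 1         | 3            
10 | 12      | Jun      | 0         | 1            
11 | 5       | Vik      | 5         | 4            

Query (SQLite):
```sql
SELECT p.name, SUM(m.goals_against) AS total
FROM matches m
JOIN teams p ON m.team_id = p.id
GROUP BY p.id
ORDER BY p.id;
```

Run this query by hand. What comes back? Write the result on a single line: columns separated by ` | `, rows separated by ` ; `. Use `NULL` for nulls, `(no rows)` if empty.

Join each matches row to its teams via team_id.
Group joined rows by teams.id; compute SUM(m.goals_against) per group.
  4: ids {3, 8} → SUM(m.goals_against)=1
  5: ids {11} → SUM(m.goals_against)=4
  8: ids {1, 6} → SUM(m.goals_against)=3
  11: ids {2} → SUM(m.goals_against)=4
  12: ids {4, 5, 7, 9, 10} → SUM(m.goals_against)=19

Sensor | 1 ; Bracket | 4 ; Sensor | 3 ; Bracket | 4 ; Lens | 19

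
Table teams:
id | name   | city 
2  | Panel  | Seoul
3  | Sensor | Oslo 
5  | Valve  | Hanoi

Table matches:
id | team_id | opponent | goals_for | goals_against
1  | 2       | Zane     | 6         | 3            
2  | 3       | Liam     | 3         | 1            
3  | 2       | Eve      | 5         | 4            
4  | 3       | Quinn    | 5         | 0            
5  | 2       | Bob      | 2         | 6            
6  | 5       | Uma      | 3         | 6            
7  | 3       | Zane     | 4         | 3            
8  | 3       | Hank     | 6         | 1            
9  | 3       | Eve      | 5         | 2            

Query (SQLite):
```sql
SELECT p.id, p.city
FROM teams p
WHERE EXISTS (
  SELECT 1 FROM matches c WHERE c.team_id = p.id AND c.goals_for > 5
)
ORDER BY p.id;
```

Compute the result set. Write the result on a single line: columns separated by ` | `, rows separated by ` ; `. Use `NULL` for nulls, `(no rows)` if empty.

For each teams row, check whether any matches with matching team_id has goals_for > 5.
Keep rows where that is true.

2 | Seoul ; 3 | Oslo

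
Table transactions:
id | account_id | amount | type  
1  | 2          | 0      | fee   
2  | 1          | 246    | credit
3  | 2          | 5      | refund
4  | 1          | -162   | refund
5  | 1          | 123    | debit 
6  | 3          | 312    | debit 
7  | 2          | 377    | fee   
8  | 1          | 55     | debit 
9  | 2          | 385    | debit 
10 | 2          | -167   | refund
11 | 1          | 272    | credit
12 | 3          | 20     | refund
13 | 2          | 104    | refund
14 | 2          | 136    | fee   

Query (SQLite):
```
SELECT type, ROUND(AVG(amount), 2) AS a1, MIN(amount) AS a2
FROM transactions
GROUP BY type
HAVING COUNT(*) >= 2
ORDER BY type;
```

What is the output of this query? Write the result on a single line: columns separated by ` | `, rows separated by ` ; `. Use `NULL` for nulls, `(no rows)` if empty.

Group transactions by type.
Per group compute: ROUND(AVG(amount), 2), MIN(amount).
HAVING: drop groups with fewer than 2 rows.
  credit: ids {2, 11} → ROUND(AVG(amount), 2)=259, MIN(amount)=246
  debit: ids {5, 6, 8, 9} → ROUND(AVG(amount), 2)=218.75, MIN(amount)=55
  fee: ids {1, 7, 14} → ROUND(AVG(amount), 2)=171, MIN(amount)=0
  refund: ids {3, 4, 10, 12, 13} → ROUND(AVG(amount), 2)=-40, MIN(amount)=-167

credit | 259 | 246 ; debit | 218.75 | 55 ; fee | 171 | 0 ; refund | -40 | -167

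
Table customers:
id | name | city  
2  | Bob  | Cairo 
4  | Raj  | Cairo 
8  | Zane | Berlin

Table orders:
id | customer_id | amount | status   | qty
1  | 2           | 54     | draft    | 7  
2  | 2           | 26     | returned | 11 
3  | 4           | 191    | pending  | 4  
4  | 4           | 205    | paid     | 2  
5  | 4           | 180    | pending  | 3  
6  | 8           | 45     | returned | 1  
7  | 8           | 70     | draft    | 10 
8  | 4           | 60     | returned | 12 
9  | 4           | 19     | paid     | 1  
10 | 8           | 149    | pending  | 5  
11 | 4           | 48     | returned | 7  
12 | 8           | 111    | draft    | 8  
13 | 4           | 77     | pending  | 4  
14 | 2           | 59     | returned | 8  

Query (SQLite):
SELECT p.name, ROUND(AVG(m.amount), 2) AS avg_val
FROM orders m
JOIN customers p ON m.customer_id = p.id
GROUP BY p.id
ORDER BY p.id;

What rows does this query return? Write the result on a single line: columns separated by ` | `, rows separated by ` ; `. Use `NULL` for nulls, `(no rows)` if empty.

Bob | 46.33 ; Raj | 111.43 ; Zane | 93.75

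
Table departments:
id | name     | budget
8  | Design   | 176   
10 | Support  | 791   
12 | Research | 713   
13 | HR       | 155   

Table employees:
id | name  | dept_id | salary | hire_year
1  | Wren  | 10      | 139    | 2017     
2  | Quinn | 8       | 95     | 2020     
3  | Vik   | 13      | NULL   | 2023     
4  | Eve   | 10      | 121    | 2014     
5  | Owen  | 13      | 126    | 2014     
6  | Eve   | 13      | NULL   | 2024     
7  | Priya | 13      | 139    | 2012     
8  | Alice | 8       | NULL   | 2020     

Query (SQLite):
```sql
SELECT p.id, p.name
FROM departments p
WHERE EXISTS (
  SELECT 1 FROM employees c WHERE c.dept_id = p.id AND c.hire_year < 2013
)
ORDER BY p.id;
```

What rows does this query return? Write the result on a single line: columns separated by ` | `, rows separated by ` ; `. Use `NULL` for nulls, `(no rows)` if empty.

13 | HR

For each departments row, check whether any employees with matching dept_id has hire_year < 2013.
Keep rows where that is true.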